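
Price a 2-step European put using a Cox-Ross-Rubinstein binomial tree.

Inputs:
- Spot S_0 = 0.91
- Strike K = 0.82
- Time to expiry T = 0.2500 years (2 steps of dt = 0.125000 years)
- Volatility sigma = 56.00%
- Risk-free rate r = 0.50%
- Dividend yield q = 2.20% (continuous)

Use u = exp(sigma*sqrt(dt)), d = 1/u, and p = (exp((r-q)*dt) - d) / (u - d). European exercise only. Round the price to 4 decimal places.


dt = T/N = 0.125000
u = exp(sigma*sqrt(dt)) = 1.218950; d = 1/u = 0.820378
p = (exp((r-q)*dt) - d) / (u - d) = 0.445338
Discount per step: exp(-r*dt) = 0.999375
Stock lattice S(k, i) with i counting down-moves:
  k=0: S(0,0) = 0.9100
  k=1: S(1,0) = 1.1092; S(1,1) = 0.7465
  k=2: S(2,0) = 1.3521; S(2,1) = 0.9100; S(2,2) = 0.6124
Terminal payoffs V(N, i) = max(K - S_T, 0):
  V(2,0) = 0.000000; V(2,1) = 0.000000; V(2,2) = 0.207552
Backward induction: V(k, i) = exp(-r*dt) * [p * V(k+1, i) + (1-p) * V(k+1, i+1)].
  V(1,0) = exp(-r*dt) * [p*0.000000 + (1-p)*0.000000] = 0.000000
  V(1,1) = exp(-r*dt) * [p*0.000000 + (1-p)*0.207552] = 0.115049
  V(0,0) = exp(-r*dt) * [p*0.000000 + (1-p)*0.115049] = 0.063774

Answer: Price = V(0,0) = 0.0638


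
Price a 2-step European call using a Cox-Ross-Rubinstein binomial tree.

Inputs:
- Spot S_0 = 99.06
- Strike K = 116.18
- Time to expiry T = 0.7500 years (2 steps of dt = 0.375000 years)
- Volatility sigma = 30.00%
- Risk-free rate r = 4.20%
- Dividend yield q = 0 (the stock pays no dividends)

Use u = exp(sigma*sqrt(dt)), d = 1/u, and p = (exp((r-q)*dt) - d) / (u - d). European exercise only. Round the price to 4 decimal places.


Answer: Price = V(0,0) = 6.4340

Derivation:
dt = T/N = 0.375000
u = exp(sigma*sqrt(dt)) = 1.201669; d = 1/u = 0.832176
p = (exp((r-q)*dt) - d) / (u - d) = 0.497164
Discount per step: exp(-r*dt) = 0.984373
Stock lattice S(k, i) with i counting down-moves:
  k=0: S(0,0) = 99.0600
  k=1: S(1,0) = 119.0374; S(1,1) = 82.4353
  k=2: S(2,0) = 143.0436; S(2,1) = 99.0600; S(2,2) = 68.6007
Terminal payoffs V(N, i) = max(S_T - K, 0):
  V(2,0) = 26.863558; V(2,1) = 0.000000; V(2,2) = 0.000000
Backward induction: V(k, i) = exp(-r*dt) * [p * V(k+1, i) + (1-p) * V(k+1, i+1)].
  V(1,0) = exp(-r*dt) * [p*26.863558 + (1-p)*0.000000] = 13.146895
  V(1,1) = exp(-r*dt) * [p*0.000000 + (1-p)*0.000000] = 0.000000
  V(0,0) = exp(-r*dt) * [p*13.146895 + (1-p)*0.000000] = 6.434027


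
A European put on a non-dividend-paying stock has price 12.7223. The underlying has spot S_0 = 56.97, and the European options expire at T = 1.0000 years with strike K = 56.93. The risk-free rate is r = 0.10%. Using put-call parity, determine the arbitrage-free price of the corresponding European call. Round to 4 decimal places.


Put-call parity: C - P = S_0 * exp(-qT) - K * exp(-rT).
S_0 * exp(-qT) = 56.9700 * 1.00000000 = 56.97000000
K * exp(-rT) = 56.9300 * 0.99900050 = 56.87309846
C = P + S*exp(-qT) - K*exp(-rT)
C = 12.7223 + 56.97000000 - 56.87309846 = 12.8192

Answer: Call price = 12.8192


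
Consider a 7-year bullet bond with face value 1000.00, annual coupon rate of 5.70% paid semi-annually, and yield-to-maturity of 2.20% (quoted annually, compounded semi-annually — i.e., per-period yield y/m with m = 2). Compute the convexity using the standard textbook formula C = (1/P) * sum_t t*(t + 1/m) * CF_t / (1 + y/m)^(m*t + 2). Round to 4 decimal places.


Answer: Convexity = 41.6131

Derivation:
Coupon per period c = face * coupon_rate / m = 28.500000
Periods per year m = 2; per-period yield y/m = 0.011000
Number of cashflows N = 14
Cashflows (t years, CF_t, discount factor 1/(1+y/m)^(m*t), PV):
  t = 0.5000: CF_t = 28.500000, DF = 0.989120, PV = 28.189911
  t = 1.0000: CF_t = 28.500000, DF = 0.978358, PV = 27.883196
  t = 1.5000: CF_t = 28.500000, DF = 0.967713, PV = 27.579818
  t = 2.0000: CF_t = 28.500000, DF = 0.957184, PV = 27.279741
  t = 2.5000: CF_t = 28.500000, DF = 0.946769, PV = 26.982928
  t = 3.0000: CF_t = 28.500000, DF = 0.936468, PV = 26.689346
  t = 3.5000: CF_t = 28.500000, DF = 0.926279, PV = 26.398957
  t = 4.0000: CF_t = 28.500000, DF = 0.916201, PV = 26.111728
  t = 4.5000: CF_t = 28.500000, DF = 0.906232, PV = 25.827624
  t = 5.0000: CF_t = 28.500000, DF = 0.896372, PV = 25.546612
  t = 5.5000: CF_t = 28.500000, DF = 0.886620, PV = 25.268656
  t = 6.0000: CF_t = 28.500000, DF = 0.876973, PV = 24.993725
  t = 6.5000: CF_t = 28.500000, DF = 0.867431, PV = 24.721786
  t = 7.0000: CF_t = 1028.500000, DF = 0.857993, PV = 882.445957
Price P = sum_t PV_t = 1225.919985
Convexity numerator sum_t t*(t + 1/m) * CF_t / (1+y/m)^(m*t + 2):
  t = 0.5000: term = 13.789909
  t = 1.0000: term = 40.919611
  t = 1.5000: term = 80.948785
  t = 2.0000: term = 133.446728
  t = 2.5000: term = 197.992179
  t = 3.0000: term = 274.173145
  t = 3.5000: term = 361.586740
  t = 4.0000: term = 459.839008
  t = 4.5000: term = 568.544767
  t = 5.0000: term = 687.327447
  t = 5.5000: term = 815.818928
  t = 6.0000: term = 953.659389
  t = 6.5000: term = 1100.497152
  t = 7.0000: term = 45325.761578
Convexity = (1/P) * sum = 51014.305365 / 1225.919985 = 41.613079


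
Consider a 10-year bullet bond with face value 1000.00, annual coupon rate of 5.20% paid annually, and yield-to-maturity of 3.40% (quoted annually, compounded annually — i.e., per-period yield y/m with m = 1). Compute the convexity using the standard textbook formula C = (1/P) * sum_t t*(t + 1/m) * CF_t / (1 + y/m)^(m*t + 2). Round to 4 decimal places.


Answer: Convexity = 78.4054

Derivation:
Coupon per period c = face * coupon_rate / m = 52.000000
Periods per year m = 1; per-period yield y/m = 0.034000
Number of cashflows N = 10
Cashflows (t years, CF_t, discount factor 1/(1+y/m)^(m*t), PV):
  t = 1.0000: CF_t = 52.000000, DF = 0.967118, PV = 50.290135
  t = 2.0000: CF_t = 52.000000, DF = 0.935317, PV = 48.636495
  t = 3.0000: CF_t = 52.000000, DF = 0.904562, PV = 47.037229
  t = 4.0000: CF_t = 52.000000, DF = 0.874818, PV = 45.490550
  t = 5.0000: CF_t = 52.000000, DF = 0.846052, PV = 43.994729
  t = 6.0000: CF_t = 52.000000, DF = 0.818233, PV = 42.548094
  t = 7.0000: CF_t = 52.000000, DF = 0.791327, PV = 41.149027
  t = 8.0000: CF_t = 52.000000, DF = 0.765307, PV = 39.795964
  t = 9.0000: CF_t = 52.000000, DF = 0.740142, PV = 38.487393
  t = 10.0000: CF_t = 1052.000000, DF = 0.715805, PV = 753.026660
Price P = sum_t PV_t = 1150.456277
Convexity numerator sum_t t*(t + 1/m) * CF_t / (1+y/m)^(m*t + 2):
  t = 1.0000: term = 94.074458
  t = 2.0000: term = 272.943301
  t = 3.0000: term = 527.936752
  t = 4.0000: term = 850.961882
  t = 5.0000: term = 1234.470815
  t = 6.0000: term = 1671.430504
  t = 7.0000: term = 2155.294009
  t = 8.0000: term = 2679.973209
  t = 9.0000: term = 3239.812873
  t = 10.0000: term = 77475.066892
Convexity = (1/P) * sum = 90201.964695 / 1150.456277 = 78.405383


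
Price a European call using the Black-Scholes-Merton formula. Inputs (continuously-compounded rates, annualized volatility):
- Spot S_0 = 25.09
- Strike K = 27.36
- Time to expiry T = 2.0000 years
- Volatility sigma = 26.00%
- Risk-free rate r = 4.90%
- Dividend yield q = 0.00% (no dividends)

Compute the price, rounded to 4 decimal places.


Answer: Price = 3.7829

Derivation:
d1 = (ln(S/K) + (r - q + 0.5*sigma^2) * T) / (sigma * sqrt(T)) = 0.21481705
d2 = d1 - sigma * sqrt(T) = -0.15287848
exp(-rT) = 0.90664890; exp(-qT) = 1.00000000
C = S_0 * exp(-qT) * N(d1) - K * exp(-rT) * N(d2)
N(d1) = 0.58504502; N(d2) = 0.43924705
C = 25.0900 * 1.00000000 * 0.58504502 - 27.3600 * 0.90664890 * 0.43924705 = 3.7829


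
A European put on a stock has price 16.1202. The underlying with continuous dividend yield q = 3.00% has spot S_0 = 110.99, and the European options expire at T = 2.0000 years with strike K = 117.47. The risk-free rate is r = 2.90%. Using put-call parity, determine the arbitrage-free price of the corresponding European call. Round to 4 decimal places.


Put-call parity: C - P = S_0 * exp(-qT) - K * exp(-rT).
S_0 * exp(-qT) = 110.9900 * 0.94176453 = 104.52644558
K * exp(-rT) = 117.4700 * 0.94364995 = 110.85055933
C = P + S*exp(-qT) - K*exp(-rT)
C = 16.1202 + 104.52644558 - 110.85055933 = 9.7961

Answer: Call price = 9.7961


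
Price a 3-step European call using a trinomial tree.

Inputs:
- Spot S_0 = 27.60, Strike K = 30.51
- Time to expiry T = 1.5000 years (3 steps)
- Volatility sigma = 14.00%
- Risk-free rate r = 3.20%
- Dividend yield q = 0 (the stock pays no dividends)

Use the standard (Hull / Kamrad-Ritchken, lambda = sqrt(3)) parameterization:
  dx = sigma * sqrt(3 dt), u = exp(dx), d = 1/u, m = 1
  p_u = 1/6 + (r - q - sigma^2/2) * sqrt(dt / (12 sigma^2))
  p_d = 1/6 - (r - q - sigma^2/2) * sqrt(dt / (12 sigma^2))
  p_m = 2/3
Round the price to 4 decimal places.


Answer: Price = V(0,0) = 1.3545

Derivation:
dt = T/N = 0.500000; dx = sigma*sqrt(3*dt) = 0.171464
u = exp(dx) = 1.187042; d = 1/u = 0.842430
p_u = 0.199035, p_m = 0.666667, p_d = 0.134298
Discount per step: exp(-r*dt) = 0.984127
Stock lattice S(k, j) with j the centered position index:
  k=0: S(0,+0) = 27.6000
  k=1: S(1,-1) = 23.2511; S(1,+0) = 27.6000; S(1,+1) = 32.7624
  k=2: S(2,-2) = 19.5874; S(2,-1) = 23.2511; S(2,+0) = 27.6000; S(2,+1) = 32.7624; S(2,+2) = 38.8903
  k=3: S(3,-3) = 16.5010; S(3,-2) = 19.5874; S(3,-1) = 23.2511; S(3,+0) = 27.6000; S(3,+1) = 32.7624; S(3,+2) = 38.8903; S(3,+3) = 46.1644
Terminal payoffs V(N, j) = max(S_T - K, 0):
  V(3,-3) = 0.000000; V(3,-2) = 0.000000; V(3,-1) = 0.000000; V(3,+0) = 0.000000; V(3,+1) = 2.252352; V(3,+2) = 8.380280; V(3,+3) = 15.654385
Backward induction: V(k, j) = exp(-r*dt) * [p_u * V(k+1, j+1) + p_m * V(k+1, j) + p_d * V(k+1, j-1)]
  V(2,-2) = exp(-r*dt) * [p_u*0.000000 + p_m*0.000000 + p_d*0.000000] = 0.000000
  V(2,-1) = exp(-r*dt) * [p_u*0.000000 + p_m*0.000000 + p_d*0.000000] = 0.000000
  V(2,+0) = exp(-r*dt) * [p_u*2.252352 + p_m*0.000000 + p_d*0.000000] = 0.441181
  V(2,+1) = exp(-r*dt) * [p_u*8.380280 + p_m*2.252352 + p_d*0.000000] = 3.119227
  V(2,+2) = exp(-r*dt) * [p_u*15.654385 + p_m*8.380280 + p_d*2.252352] = 8.862175
  V(1,-1) = exp(-r*dt) * [p_u*0.441181 + p_m*0.000000 + p_d*0.000000] = 0.086417
  V(1,+0) = exp(-r*dt) * [p_u*3.119227 + p_m*0.441181 + p_d*0.000000] = 0.900433
  V(1,+1) = exp(-r*dt) * [p_u*8.862175 + p_m*3.119227 + p_d*0.441181] = 3.840672
  V(0,+0) = exp(-r*dt) * [p_u*3.840672 + p_m*0.900433 + p_d*0.086417] = 1.354476


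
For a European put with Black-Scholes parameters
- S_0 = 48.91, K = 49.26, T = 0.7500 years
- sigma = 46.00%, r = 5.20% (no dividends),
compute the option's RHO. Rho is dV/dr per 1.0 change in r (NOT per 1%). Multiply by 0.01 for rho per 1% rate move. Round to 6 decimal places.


Answer: Rho = -19.451437

Derivation:
d1 = 0.2791852078; d2 = -0.1191864780
phi(d1) = 0.3836936914; exp(-qT) = 1.0000000000; exp(-rT) = 0.9617507091
N(-d2) = 0.5474361903
Rho = -K*T*exp(-rT)*N(-d2) = -49.2600 * 0.7500 * 0.9617507091 * 0.5474361903 = -19.451437


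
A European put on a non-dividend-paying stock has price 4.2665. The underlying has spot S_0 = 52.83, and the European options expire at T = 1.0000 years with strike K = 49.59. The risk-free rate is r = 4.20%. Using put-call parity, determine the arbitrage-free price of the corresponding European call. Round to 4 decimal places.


Answer: Call price = 9.5461

Derivation:
Put-call parity: C - P = S_0 * exp(-qT) - K * exp(-rT).
S_0 * exp(-qT) = 52.8300 * 1.00000000 = 52.83000000
K * exp(-rT) = 49.5900 * 0.95886978 = 47.55035242
C = P + S*exp(-qT) - K*exp(-rT)
C = 4.2665 + 52.83000000 - 47.55035242 = 9.5461


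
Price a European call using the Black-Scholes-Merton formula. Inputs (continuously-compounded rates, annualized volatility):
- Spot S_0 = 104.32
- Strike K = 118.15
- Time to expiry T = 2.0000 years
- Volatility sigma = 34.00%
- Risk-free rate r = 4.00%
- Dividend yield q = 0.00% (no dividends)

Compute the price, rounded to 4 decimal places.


d1 = (ln(S/K) + (r - q + 0.5*sigma^2) * T) / (sigma * sqrt(T)) = 0.14788534
d2 = d1 - sigma * sqrt(T) = -0.33294727
exp(-rT) = 0.92311635; exp(-qT) = 1.00000000
C = S_0 * exp(-qT) * N(d1) - K * exp(-rT) * N(d2)
N(d1) = 0.55878337; N(d2) = 0.36958704
C = 104.3200 * 1.00000000 * 0.55878337 - 118.1500 * 0.92311635 * 0.36958704 = 17.9828

Answer: Price = 17.9828


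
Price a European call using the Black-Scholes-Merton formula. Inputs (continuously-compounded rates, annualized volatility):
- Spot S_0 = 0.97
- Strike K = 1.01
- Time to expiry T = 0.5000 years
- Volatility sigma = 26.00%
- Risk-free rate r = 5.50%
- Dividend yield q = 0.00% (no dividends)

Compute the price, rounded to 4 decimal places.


Answer: Price = 0.0654

Derivation:
d1 = (ln(S/K) + (r - q + 0.5*sigma^2) * T) / (sigma * sqrt(T)) = 0.02170525
d2 = d1 - sigma * sqrt(T) = -0.16214251
exp(-rT) = 0.97287468; exp(-qT) = 1.00000000
C = S_0 * exp(-qT) * N(d1) - K * exp(-rT) * N(d2)
N(d1) = 0.50865846; N(d2) = 0.43559681
C = 0.9700 * 1.00000000 * 0.50865846 - 1.0100 * 0.97287468 * 0.43559681 = 0.0654


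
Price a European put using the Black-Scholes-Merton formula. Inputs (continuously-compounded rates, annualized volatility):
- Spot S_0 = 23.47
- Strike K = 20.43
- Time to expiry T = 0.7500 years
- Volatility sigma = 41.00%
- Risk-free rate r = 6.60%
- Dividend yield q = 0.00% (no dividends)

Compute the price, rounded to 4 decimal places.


d1 = (ln(S/K) + (r - q + 0.5*sigma^2) * T) / (sigma * sqrt(T)) = 0.70762331
d2 = d1 - sigma * sqrt(T) = 0.35255289
exp(-rT) = 0.95170516; exp(-qT) = 1.00000000
P = K * exp(-rT) * N(-d2) - S_0 * exp(-qT) * N(-d1)
N(-d1) = 0.23958961; N(-d2) = 0.36221183
P = 20.4300 * 0.95170516 * 0.36221183 - 23.4700 * 1.00000000 * 0.23958961 = 1.4194

Answer: Price = 1.4194


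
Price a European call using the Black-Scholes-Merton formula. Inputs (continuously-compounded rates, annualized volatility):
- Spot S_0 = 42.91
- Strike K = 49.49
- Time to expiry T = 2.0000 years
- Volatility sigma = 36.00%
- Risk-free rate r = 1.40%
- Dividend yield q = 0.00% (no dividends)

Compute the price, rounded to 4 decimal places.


d1 = (ln(S/K) + (r - q + 0.5*sigma^2) * T) / (sigma * sqrt(T)) = 0.02933368
d2 = d1 - sigma * sqrt(T) = -0.47978321
exp(-rT) = 0.97238837; exp(-qT) = 1.00000000
C = S_0 * exp(-qT) * N(d1) - K * exp(-rT) * N(d2)
N(d1) = 0.51170077; N(d2) = 0.31569078
C = 42.9100 * 1.00000000 * 0.51170077 - 49.4900 * 0.97238837 * 0.31569078 = 6.7649

Answer: Price = 6.7649


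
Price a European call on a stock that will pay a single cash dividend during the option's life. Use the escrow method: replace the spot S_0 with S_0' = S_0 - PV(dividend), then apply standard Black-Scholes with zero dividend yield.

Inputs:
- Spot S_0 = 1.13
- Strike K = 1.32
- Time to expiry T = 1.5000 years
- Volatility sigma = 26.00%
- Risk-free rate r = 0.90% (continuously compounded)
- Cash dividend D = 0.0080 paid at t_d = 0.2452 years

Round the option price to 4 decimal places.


PV(D) = D * exp(-r * t_d) = 0.0080 * 0.99779563 = 0.00798237
S_0' = S_0 - PV(D) = 1.1300 - 0.00798237 = 1.12201763
d1 = (ln(S_0'/K) + (r + sigma^2/2)*T) / (sigma*sqrt(T)) = -0.30870860
d2 = d1 - sigma*sqrt(T) = -0.62714227
exp(-rT) = 0.98659072
N(d1) = 0.37877160; N(d2) = 0.26528299
C = S_0' * N(d1) - K * exp(-rT) * N(d2) = 1.12201763 * 0.37877160 - 1.3200 * 0.98659072 * 0.26528299 = 0.0795

Answer: Price = 0.0795


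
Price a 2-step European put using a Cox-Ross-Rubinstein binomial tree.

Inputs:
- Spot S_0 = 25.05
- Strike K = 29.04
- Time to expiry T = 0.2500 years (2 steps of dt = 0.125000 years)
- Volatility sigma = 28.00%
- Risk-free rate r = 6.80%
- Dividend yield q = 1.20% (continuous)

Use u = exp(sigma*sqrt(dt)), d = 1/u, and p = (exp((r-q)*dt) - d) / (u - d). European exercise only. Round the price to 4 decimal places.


Answer: Price = V(0,0) = 3.9588

Derivation:
dt = T/N = 0.125000
u = exp(sigma*sqrt(dt)) = 1.104061; d = 1/u = 0.905747
p = (exp((r-q)*dt) - d) / (u - d) = 0.510693
Discount per step: exp(-r*dt) = 0.991536
Stock lattice S(k, i) with i counting down-moves:
  k=0: S(0,0) = 25.0500
  k=1: S(1,0) = 27.6567; S(1,1) = 22.6890
  k=2: S(2,0) = 30.5347; S(2,1) = 25.0500; S(2,2) = 20.5505
Terminal payoffs V(N, i) = max(K - S_T, 0):
  V(2,0) = 0.000000; V(2,1) = 3.990000; V(2,2) = 8.489528
Backward induction: V(k, i) = exp(-r*dt) * [p * V(k+1, i) + (1-p) * V(k+1, i+1)].
  V(1,0) = exp(-r*dt) * [p*0.000000 + (1-p)*3.990000] = 1.935811
  V(1,1) = exp(-r*dt) * [p*3.990000 + (1-p)*8.489528] = 6.139245
  V(0,0) = exp(-r*dt) * [p*1.935811 + (1-p)*6.139245] = 3.958787


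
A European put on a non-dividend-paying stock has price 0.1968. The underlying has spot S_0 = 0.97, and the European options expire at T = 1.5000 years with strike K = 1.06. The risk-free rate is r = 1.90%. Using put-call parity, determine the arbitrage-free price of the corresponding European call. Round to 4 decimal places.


Put-call parity: C - P = S_0 * exp(-qT) - K * exp(-rT).
S_0 * exp(-qT) = 0.9700 * 1.00000000 = 0.97000000
K * exp(-rT) = 1.0600 * 0.97190229 = 1.03021643
C = P + S*exp(-qT) - K*exp(-rT)
C = 0.1968 + 0.97000000 - 1.03021643 = 0.1366

Answer: Call price = 0.1366


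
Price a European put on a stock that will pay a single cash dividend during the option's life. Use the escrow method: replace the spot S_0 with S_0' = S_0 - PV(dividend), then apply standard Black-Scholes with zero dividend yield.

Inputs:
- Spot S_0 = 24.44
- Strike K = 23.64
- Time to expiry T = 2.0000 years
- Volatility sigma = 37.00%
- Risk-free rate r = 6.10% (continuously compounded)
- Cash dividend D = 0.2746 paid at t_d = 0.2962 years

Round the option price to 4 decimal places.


Answer: Price = 3.2022

Derivation:
PV(D) = D * exp(-r * t_d) = 0.2746 * 0.98209405 = 0.26968303
S_0' = S_0 - PV(D) = 24.4400 - 0.26968303 = 24.17031697
d1 = (ln(S_0'/K) + (r + sigma^2/2)*T) / (sigma*sqrt(T)) = 0.53718160
d2 = d1 - sigma*sqrt(T) = 0.01392258
exp(-rT) = 0.88514837
N(-d1) = 0.29557109; N(-d2) = 0.49444587
P = K * exp(-rT) * N(-d2) - S_0' * N(-d1) = 23.6400 * 0.88514837 * 0.49444587 - 24.17031697 * 0.29557109 = 3.2022


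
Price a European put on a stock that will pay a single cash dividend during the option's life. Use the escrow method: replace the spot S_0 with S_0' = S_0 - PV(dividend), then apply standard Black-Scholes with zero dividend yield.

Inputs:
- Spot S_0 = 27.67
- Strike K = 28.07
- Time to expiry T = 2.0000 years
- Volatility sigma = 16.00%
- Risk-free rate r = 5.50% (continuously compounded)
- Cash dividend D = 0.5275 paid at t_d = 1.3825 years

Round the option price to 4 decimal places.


Answer: Price = 1.4766

Derivation:
PV(D) = D * exp(-r * t_d) = 0.5275 * 0.92678145 = 0.48887722
S_0' = S_0 - PV(D) = 27.6700 - 0.48887722 = 27.18112278
d1 = (ln(S_0'/K) + (r + sigma^2/2)*T) / (sigma*sqrt(T)) = 0.45706201
d2 = d1 - sigma*sqrt(T) = 0.23078784
exp(-rT) = 0.89583414
N(-d1) = 0.32381324; N(-d2) = 0.40873981
P = K * exp(-rT) * N(-d2) - S_0' * N(-d1) = 28.0700 * 0.89583414 * 0.40873981 - 27.18112278 * 0.32381324 = 1.4766


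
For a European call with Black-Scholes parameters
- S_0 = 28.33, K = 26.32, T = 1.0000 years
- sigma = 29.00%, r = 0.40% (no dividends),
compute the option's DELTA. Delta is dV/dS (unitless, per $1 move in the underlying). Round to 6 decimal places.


d1 = 0.4125593358; d2 = 0.1225593358
phi(d1) = 0.3663957902; exp(-qT) = 1.0000000000; exp(-rT) = 0.9960079893
N(d1) = 0.6600352503
Delta = exp(-qT) * N(d1) = 1.0000000000 * 0.6600352503 = 0.660035

Answer: Delta = 0.660035


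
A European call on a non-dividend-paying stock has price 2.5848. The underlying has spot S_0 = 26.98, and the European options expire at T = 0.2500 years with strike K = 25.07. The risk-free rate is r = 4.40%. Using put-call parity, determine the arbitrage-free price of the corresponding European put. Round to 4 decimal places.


Put-call parity: C - P = S_0 * exp(-qT) - K * exp(-rT).
S_0 * exp(-qT) = 26.9800 * 1.00000000 = 26.98000000
K * exp(-rT) = 25.0700 * 0.98906028 = 24.79574119
P = C - S*exp(-qT) + K*exp(-rT)
P = 2.5848 - 26.98000000 + 24.79574119 = 0.4005

Answer: Put price = 0.4005


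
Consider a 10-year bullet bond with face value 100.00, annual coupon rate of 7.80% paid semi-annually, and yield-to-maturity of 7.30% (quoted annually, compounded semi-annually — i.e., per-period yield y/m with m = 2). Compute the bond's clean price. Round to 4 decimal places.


Answer: Price = 103.5054

Derivation:
Coupon per period c = face * coupon_rate / m = 3.900000
Periods per year m = 2; per-period yield y/m = 0.036500
Number of cashflows N = 20
Cashflows (t years, CF_t, discount factor 1/(1+y/m)^(m*t), PV):
  t = 0.5000: CF_t = 3.900000, DF = 0.964785, PV = 3.762663
  t = 1.0000: CF_t = 3.900000, DF = 0.930811, PV = 3.630162
  t = 1.5000: CF_t = 3.900000, DF = 0.898033, PV = 3.502327
  t = 2.0000: CF_t = 3.900000, DF = 0.866409, PV = 3.378994
  t = 2.5000: CF_t = 3.900000, DF = 0.835898, PV = 3.260004
  t = 3.0000: CF_t = 3.900000, DF = 0.806462, PV = 3.145204
  t = 3.5000: CF_t = 3.900000, DF = 0.778063, PV = 3.034446
  t = 4.0000: CF_t = 3.900000, DF = 0.750664, PV = 2.927589
  t = 4.5000: CF_t = 3.900000, DF = 0.724230, PV = 2.824495
  t = 5.0000: CF_t = 3.900000, DF = 0.698726, PV = 2.725032
  t = 5.5000: CF_t = 3.900000, DF = 0.674121, PV = 2.629071
  t = 6.0000: CF_t = 3.900000, DF = 0.650382, PV = 2.536489
  t = 6.5000: CF_t = 3.900000, DF = 0.627479, PV = 2.447167
  t = 7.0000: CF_t = 3.900000, DF = 0.605382, PV = 2.360991
  t = 7.5000: CF_t = 3.900000, DF = 0.584064, PV = 2.277849
  t = 8.0000: CF_t = 3.900000, DF = 0.563496, PV = 2.197636
  t = 8.5000: CF_t = 3.900000, DF = 0.543653, PV = 2.120247
  t = 9.0000: CF_t = 3.900000, DF = 0.524508, PV = 2.045583
  t = 9.5000: CF_t = 3.900000, DF = 0.506038, PV = 1.973548
  t = 10.0000: CF_t = 103.900000, DF = 0.488218, PV = 50.725860
Price P = sum_t PV_t = 103.505356


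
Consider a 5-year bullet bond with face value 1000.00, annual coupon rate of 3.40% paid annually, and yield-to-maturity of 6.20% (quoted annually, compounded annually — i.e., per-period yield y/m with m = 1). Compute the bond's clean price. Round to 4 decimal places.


Coupon per period c = face * coupon_rate / m = 34.000000
Periods per year m = 1; per-period yield y/m = 0.062000
Number of cashflows N = 5
Cashflows (t years, CF_t, discount factor 1/(1+y/m)^(m*t), PV):
  t = 1.0000: CF_t = 34.000000, DF = 0.941620, PV = 32.015066
  t = 2.0000: CF_t = 34.000000, DF = 0.886647, PV = 30.146013
  t = 3.0000: CF_t = 34.000000, DF = 0.834885, PV = 28.386076
  t = 4.0000: CF_t = 34.000000, DF = 0.786144, PV = 26.728885
  t = 5.0000: CF_t = 1034.000000, DF = 0.740248, PV = 765.416738
Price P = sum_t PV_t = 882.692779

Answer: Price = 882.6928


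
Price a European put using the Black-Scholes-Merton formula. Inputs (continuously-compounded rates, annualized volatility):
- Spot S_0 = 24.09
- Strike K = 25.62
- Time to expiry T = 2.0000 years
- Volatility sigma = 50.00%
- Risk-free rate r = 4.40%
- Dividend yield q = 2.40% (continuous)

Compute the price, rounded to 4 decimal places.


Answer: Price = 6.6672

Derivation:
d1 = (ln(S/K) + (r - q + 0.5*sigma^2) * T) / (sigma * sqrt(T)) = 0.32303964
d2 = d1 - sigma * sqrt(T) = -0.38406714
exp(-rT) = 0.91576088; exp(-qT) = 0.95313379
P = K * exp(-rT) * N(-d2) - S_0 * exp(-qT) * N(-d1)
N(-d1) = 0.37333261; N(-d2) = 0.64953566
P = 25.6200 * 0.91576088 * 0.64953566 - 24.0900 * 0.95313379 * 0.37333261 = 6.6672


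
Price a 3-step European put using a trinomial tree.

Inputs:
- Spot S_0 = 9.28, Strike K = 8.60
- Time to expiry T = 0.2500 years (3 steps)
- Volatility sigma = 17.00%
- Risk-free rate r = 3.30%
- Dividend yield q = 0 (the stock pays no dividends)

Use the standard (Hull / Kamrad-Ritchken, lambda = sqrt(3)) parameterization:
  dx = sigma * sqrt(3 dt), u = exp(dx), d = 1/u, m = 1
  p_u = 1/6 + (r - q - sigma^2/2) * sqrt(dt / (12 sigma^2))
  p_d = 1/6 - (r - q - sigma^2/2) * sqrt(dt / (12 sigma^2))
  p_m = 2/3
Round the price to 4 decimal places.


dt = T/N = 0.083333; dx = sigma*sqrt(3*dt) = 0.085000
u = exp(dx) = 1.088717; d = 1/u = 0.918512
p_u = 0.175760, p_m = 0.666667, p_d = 0.157574
Discount per step: exp(-r*dt) = 0.997254
Stock lattice S(k, j) with j the centered position index:
  k=0: S(0,+0) = 9.2800
  k=1: S(1,-1) = 8.5238; S(1,+0) = 9.2800; S(1,+1) = 10.1033
  k=2: S(2,-2) = 7.8292; S(2,-1) = 8.5238; S(2,+0) = 9.2800; S(2,+1) = 10.1033; S(2,+2) = 10.9996
  k=3: S(3,-3) = 7.1912; S(3,-2) = 7.8292; S(3,-1) = 8.5238; S(3,+0) = 9.2800; S(3,+1) = 10.1033; S(3,+2) = 10.9996; S(3,+3) = 11.9755
Terminal payoffs V(N, j) = max(K - S_T, 0):
  V(3,-3) = 1.408775; V(3,-2) = 0.770791; V(3,-1) = 0.076206; V(3,+0) = 0.000000; V(3,+1) = 0.000000; V(3,+2) = 0.000000; V(3,+3) = 0.000000
Backward induction: V(k, j) = exp(-r*dt) * [p_u * V(k+1, j+1) + p_m * V(k+1, j) + p_d * V(k+1, j-1)]
  V(2,-2) = exp(-r*dt) * [p_u*0.076206 + p_m*0.770791 + p_d*1.408775] = 0.747182
  V(2,-1) = exp(-r*dt) * [p_u*0.000000 + p_m*0.076206 + p_d*0.770791] = 0.171787
  V(2,+0) = exp(-r*dt) * [p_u*0.000000 + p_m*0.000000 + p_d*0.076206] = 0.011975
  V(2,+1) = exp(-r*dt) * [p_u*0.000000 + p_m*0.000000 + p_d*0.000000] = 0.000000
  V(2,+2) = exp(-r*dt) * [p_u*0.000000 + p_m*0.000000 + p_d*0.000000] = 0.000000
  V(1,-1) = exp(-r*dt) * [p_u*0.011975 + p_m*0.171787 + p_d*0.747182] = 0.233722
  V(1,+0) = exp(-r*dt) * [p_u*0.000000 + p_m*0.011975 + p_d*0.171787] = 0.034956
  V(1,+1) = exp(-r*dt) * [p_u*0.000000 + p_m*0.000000 + p_d*0.011975] = 0.001882
  V(0,+0) = exp(-r*dt) * [p_u*0.001882 + p_m*0.034956 + p_d*0.233722] = 0.060297

Answer: Price = V(0,0) = 0.0603


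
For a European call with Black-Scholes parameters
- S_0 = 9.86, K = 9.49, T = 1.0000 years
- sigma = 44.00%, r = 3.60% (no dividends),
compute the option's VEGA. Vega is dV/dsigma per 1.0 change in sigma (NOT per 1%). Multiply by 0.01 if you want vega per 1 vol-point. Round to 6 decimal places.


Answer: Vega = 3.647298

Derivation:
d1 = 0.3887444454; d2 = -0.0512555546
phi(d1) = 0.3699084801; exp(-qT) = 1.0000000000; exp(-rT) = 0.9646402935
Vega = S * exp(-qT) * phi(d1) * sqrt(T) = 9.8600 * 1.0000000000 * 0.3699084801 * 1.0000000000 = 3.647298


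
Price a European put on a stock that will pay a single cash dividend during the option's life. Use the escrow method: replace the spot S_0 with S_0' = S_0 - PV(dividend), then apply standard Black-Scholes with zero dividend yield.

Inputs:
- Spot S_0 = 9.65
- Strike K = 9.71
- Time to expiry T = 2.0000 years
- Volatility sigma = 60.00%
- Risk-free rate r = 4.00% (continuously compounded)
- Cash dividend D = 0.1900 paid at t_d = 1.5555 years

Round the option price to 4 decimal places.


Answer: Price = 2.7811

Derivation:
PV(D) = D * exp(-r * t_d) = 0.1900 * 0.93967614 = 0.17853847
S_0' = S_0 - PV(D) = 9.6500 - 0.17853847 = 9.47146153
d1 = (ln(S_0'/K) + (r + sigma^2/2)*T) / (sigma*sqrt(T)) = 0.48923180
d2 = d1 - sigma*sqrt(T) = -0.35929634
exp(-rT) = 0.92311635
N(-d1) = 0.31233880; N(-d2) = 0.64031329
P = K * exp(-rT) * N(-d2) - S_0' * N(-d1) = 9.7100 * 0.92311635 * 0.64031329 - 9.47146153 * 0.31233880 = 2.7811


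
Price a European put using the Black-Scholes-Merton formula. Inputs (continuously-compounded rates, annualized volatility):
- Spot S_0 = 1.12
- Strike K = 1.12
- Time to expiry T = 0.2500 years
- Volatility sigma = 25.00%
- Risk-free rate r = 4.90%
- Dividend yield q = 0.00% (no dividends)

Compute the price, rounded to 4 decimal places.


d1 = (ln(S/K) + (r - q + 0.5*sigma^2) * T) / (sigma * sqrt(T)) = 0.16050000
d2 = d1 - sigma * sqrt(T) = 0.03550000
exp(-rT) = 0.98782473; exp(-qT) = 1.00000000
P = K * exp(-rT) * N(-d2) - S_0 * exp(-qT) * N(-d1)
N(-d1) = 0.43624361; N(-d2) = 0.48584052
P = 1.1200 * 0.98782473 * 0.48584052 - 1.1200 * 1.00000000 * 0.43624361 = 0.0489

Answer: Price = 0.0489


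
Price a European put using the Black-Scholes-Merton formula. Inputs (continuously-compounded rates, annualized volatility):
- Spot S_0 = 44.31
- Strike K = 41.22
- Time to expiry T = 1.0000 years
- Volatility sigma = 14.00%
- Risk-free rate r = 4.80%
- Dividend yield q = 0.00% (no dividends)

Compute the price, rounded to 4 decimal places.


Answer: Price = 0.6309

Derivation:
d1 = (ln(S/K) + (r - q + 0.5*sigma^2) * T) / (sigma * sqrt(T)) = 0.92919150
d2 = d1 - sigma * sqrt(T) = 0.78919150
exp(-rT) = 0.95313379; exp(-qT) = 1.00000000
P = K * exp(-rT) * N(-d2) - S_0 * exp(-qT) * N(-d1)
N(-d1) = 0.17639493; N(-d2) = 0.21500005
P = 41.2200 * 0.95313379 * 0.21500005 - 44.3100 * 1.00000000 * 0.17639493 = 0.6309


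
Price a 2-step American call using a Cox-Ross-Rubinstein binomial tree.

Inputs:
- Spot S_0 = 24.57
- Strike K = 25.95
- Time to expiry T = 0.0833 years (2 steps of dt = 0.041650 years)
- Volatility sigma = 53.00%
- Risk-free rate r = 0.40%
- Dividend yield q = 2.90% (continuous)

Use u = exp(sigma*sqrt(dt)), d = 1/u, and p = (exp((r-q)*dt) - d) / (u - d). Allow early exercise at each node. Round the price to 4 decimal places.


Answer: Price = V(0,0) = 0.9979

Derivation:
dt = T/N = 0.041650
u = exp(sigma*sqrt(dt)) = 1.114231; d = 1/u = 0.897480
p = (exp((r-q)*dt) - d) / (u - d) = 0.468184
Discount per step: exp(-r*dt) = 0.999833
Stock lattice S(k, i) with i counting down-moves:
  k=0: S(0,0) = 24.5700
  k=1: S(1,0) = 27.3766; S(1,1) = 22.0511
  k=2: S(2,0) = 30.5039; S(2,1) = 24.5700; S(2,2) = 19.7904
Terminal payoffs V(N, i) = max(S_T - K, 0):
  V(2,0) = 4.553899; V(2,1) = 0.000000; V(2,2) = 0.000000
Backward induction: V(k, i) = exp(-r*dt) * [p * V(k+1, i) + (1-p) * V(k+1, i+1)]; then take max(V_cont, immediate exercise) for American.
  V(1,0) = exp(-r*dt) * [p*4.553899 + (1-p)*0.000000] = 2.131707; exercise = 1.426647; V(1,0) = max -> 2.131707
  V(1,1) = exp(-r*dt) * [p*0.000000 + (1-p)*0.000000] = 0.000000; exercise = 0.000000; V(1,1) = max -> 0.000000
  V(0,0) = exp(-r*dt) * [p*2.131707 + (1-p)*0.000000] = 0.997865; exercise = 0.000000; V(0,0) = max -> 0.997865


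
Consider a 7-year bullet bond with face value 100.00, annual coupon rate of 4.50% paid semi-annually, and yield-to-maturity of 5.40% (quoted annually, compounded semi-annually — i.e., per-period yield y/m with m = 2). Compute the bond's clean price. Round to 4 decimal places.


Answer: Price = 94.8112

Derivation:
Coupon per period c = face * coupon_rate / m = 2.250000
Periods per year m = 2; per-period yield y/m = 0.027000
Number of cashflows N = 14
Cashflows (t years, CF_t, discount factor 1/(1+y/m)^(m*t), PV):
  t = 0.5000: CF_t = 2.250000, DF = 0.973710, PV = 2.190847
  t = 1.0000: CF_t = 2.250000, DF = 0.948111, PV = 2.133249
  t = 1.5000: CF_t = 2.250000, DF = 0.923185, PV = 2.077166
  t = 2.0000: CF_t = 2.250000, DF = 0.898914, PV = 2.022557
  t = 2.5000: CF_t = 2.250000, DF = 0.875282, PV = 1.969384
  t = 3.0000: CF_t = 2.250000, DF = 0.852270, PV = 1.917608
  t = 3.5000: CF_t = 2.250000, DF = 0.829864, PV = 1.867194
  t = 4.0000: CF_t = 2.250000, DF = 0.808047, PV = 1.818105
  t = 4.5000: CF_t = 2.250000, DF = 0.786803, PV = 1.770307
  t = 5.0000: CF_t = 2.250000, DF = 0.766118, PV = 1.723765
  t = 5.5000: CF_t = 2.250000, DF = 0.745976, PV = 1.678447
  t = 6.0000: CF_t = 2.250000, DF = 0.726365, PV = 1.634320
  t = 6.5000: CF_t = 2.250000, DF = 0.707268, PV = 1.591354
  t = 7.0000: CF_t = 102.250000, DF = 0.688674, PV = 70.416933
Price P = sum_t PV_t = 94.811236


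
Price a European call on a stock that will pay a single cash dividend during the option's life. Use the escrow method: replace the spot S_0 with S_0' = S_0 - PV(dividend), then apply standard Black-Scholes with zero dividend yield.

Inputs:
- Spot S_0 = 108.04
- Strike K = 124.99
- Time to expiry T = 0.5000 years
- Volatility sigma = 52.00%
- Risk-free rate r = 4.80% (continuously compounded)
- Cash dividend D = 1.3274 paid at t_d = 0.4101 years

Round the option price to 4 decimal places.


Answer: Price = 10.1200

Derivation:
PV(D) = D * exp(-r * t_d) = 1.3274 * 0.98050768 = 1.30152590
S_0' = S_0 - PV(D) = 108.0400 - 1.30152590 = 106.73847410
d1 = (ln(S_0'/K) + (r + sigma^2/2)*T) / (sigma*sqrt(T)) = -0.18018185
d2 = d1 - sigma*sqrt(T) = -0.54787737
exp(-rT) = 0.97628571
N(d1) = 0.42850490; N(d2) = 0.29188805
C = S_0' * N(d1) - K * exp(-rT) * N(d2) = 106.73847410 * 0.42850490 - 124.9900 * 0.97628571 * 0.29188805 = 10.1200


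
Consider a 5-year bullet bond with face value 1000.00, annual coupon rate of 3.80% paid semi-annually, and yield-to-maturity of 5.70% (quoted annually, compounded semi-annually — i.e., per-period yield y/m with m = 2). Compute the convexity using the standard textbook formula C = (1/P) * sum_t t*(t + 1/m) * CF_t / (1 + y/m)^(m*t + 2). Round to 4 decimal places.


Answer: Convexity = 23.1071

Derivation:
Coupon per period c = face * coupon_rate / m = 19.000000
Periods per year m = 2; per-period yield y/m = 0.028500
Number of cashflows N = 10
Cashflows (t years, CF_t, discount factor 1/(1+y/m)^(m*t), PV):
  t = 0.5000: CF_t = 19.000000, DF = 0.972290, PV = 18.473505
  t = 1.0000: CF_t = 19.000000, DF = 0.945347, PV = 17.961600
  t = 1.5000: CF_t = 19.000000, DF = 0.919152, PV = 17.463879
  t = 2.0000: CF_t = 19.000000, DF = 0.893682, PV = 16.979950
  t = 2.5000: CF_t = 19.000000, DF = 0.868917, PV = 16.509432
  t = 3.0000: CF_t = 19.000000, DF = 0.844840, PV = 16.051951
  t = 3.5000: CF_t = 19.000000, DF = 0.821429, PV = 15.607147
  t = 4.0000: CF_t = 19.000000, DF = 0.798667, PV = 15.174669
  t = 4.5000: CF_t = 19.000000, DF = 0.776536, PV = 14.754175
  t = 5.0000: CF_t = 1019.000000, DF = 0.755018, PV = 769.362871
Price P = sum_t PV_t = 918.339179
Convexity numerator sum_t t*(t + 1/m) * CF_t / (1+y/m)^(m*t + 2):
  t = 0.5000: term = 8.731939
  t = 1.0000: term = 25.469926
  t = 1.5000: term = 49.528295
  t = 2.0000: term = 80.259755
  t = 2.5000: term = 117.053605
  t = 3.0000: term = 159.334027
  t = 3.5000: term = 206.558453
  t = 4.0000: term = 258.215998
  t = 4.5000: term = 313.825958
  t = 5.0000: term = 20001.166515
Convexity = (1/P) * sum = 21220.144469 / 918.339179 = 23.107088


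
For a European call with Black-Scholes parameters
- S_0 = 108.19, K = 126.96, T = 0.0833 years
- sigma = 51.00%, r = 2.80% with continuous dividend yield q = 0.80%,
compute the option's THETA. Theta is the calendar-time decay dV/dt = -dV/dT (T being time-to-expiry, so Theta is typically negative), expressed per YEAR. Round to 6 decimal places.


Answer: Theta = -23.376145

Derivation:
d1 = -1.0019640609; d2 = -1.1491589317
phi(d1) = 0.2414954799; exp(-qT) = 0.9993338220; exp(-rT) = 0.9976703179
Theta = -S*exp(-qT)*phi(d1)*sigma/(2*sqrt(T)) - r*K*exp(-rT)*N(d2) + q*S*exp(-qT)*N(d1)
N(d1) = 0.1581804754; N(d2) = 0.1252452259; sqrt(T) = 0.2886173938
Term 1 = -108.1900 * 0.9993338220 * 0.2414954799 * 0.5100 / (2 * 0.2886173938) = -23.0687675583
Term 2 = -0.0280 * 126.9600 * 0.9976703179 * 0.1252452259 = -0.4441945002
Term 3 = 0.0080 * 108.1900 * 0.9993338220 * 0.1581804754 = 0.1368171597
Theta = -23.0687675583 + (-0.4441945002) + (0.1368171597) = -23.376145


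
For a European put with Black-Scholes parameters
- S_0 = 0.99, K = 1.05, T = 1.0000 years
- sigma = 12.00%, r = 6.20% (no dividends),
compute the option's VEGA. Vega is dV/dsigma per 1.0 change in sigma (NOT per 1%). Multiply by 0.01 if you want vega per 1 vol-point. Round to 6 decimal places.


Answer: Vega = 0.393484

Derivation:
d1 = 0.0863291665; d2 = -0.0336708335
phi(d1) = 0.3974584432; exp(-qT) = 1.0000000000; exp(-rT) = 0.9398828868
Vega = S * exp(-qT) * phi(d1) * sqrt(T) = 0.9900 * 1.0000000000 * 0.3974584432 * 1.0000000000 = 0.393484


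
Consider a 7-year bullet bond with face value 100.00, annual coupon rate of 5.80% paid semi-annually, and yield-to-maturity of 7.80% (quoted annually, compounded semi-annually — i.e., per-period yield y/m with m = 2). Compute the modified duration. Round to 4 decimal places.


Coupon per period c = face * coupon_rate / m = 2.900000
Periods per year m = 2; per-period yield y/m = 0.039000
Number of cashflows N = 14
Cashflows (t years, CF_t, discount factor 1/(1+y/m)^(m*t), PV):
  t = 0.5000: CF_t = 2.900000, DF = 0.962464, PV = 2.791145
  t = 1.0000: CF_t = 2.900000, DF = 0.926337, PV = 2.686377
  t = 1.5000: CF_t = 2.900000, DF = 0.891566, PV = 2.585541
  t = 2.0000: CF_t = 2.900000, DF = 0.858100, PV = 2.488489
  t = 2.5000: CF_t = 2.900000, DF = 0.825890, PV = 2.395081
  t = 3.0000: CF_t = 2.900000, DF = 0.794889, PV = 2.305179
  t = 3.5000: CF_t = 2.900000, DF = 0.765052, PV = 2.218652
  t = 4.0000: CF_t = 2.900000, DF = 0.736335, PV = 2.135372
  t = 4.5000: CF_t = 2.900000, DF = 0.708696, PV = 2.055219
  t = 5.0000: CF_t = 2.900000, DF = 0.682094, PV = 1.978074
  t = 5.5000: CF_t = 2.900000, DF = 0.656491, PV = 1.903825
  t = 6.0000: CF_t = 2.900000, DF = 0.631849, PV = 1.832363
  t = 6.5000: CF_t = 2.900000, DF = 0.608132, PV = 1.763583
  t = 7.0000: CF_t = 102.900000, DF = 0.585305, PV = 60.227898
Price P = sum_t PV_t = 89.366798
First compute Macaulay numerator sum_t t * PV_t:
  t * PV_t at t = 0.5000: 1.395573
  t * PV_t at t = 1.0000: 2.686377
  t * PV_t at t = 1.5000: 3.878311
  t * PV_t at t = 2.0000: 4.976979
  t * PV_t at t = 2.5000: 5.987703
  t * PV_t at t = 3.0000: 6.915538
  t * PV_t at t = 3.5000: 7.765282
  t * PV_t at t = 4.0000: 8.541489
  t * PV_t at t = 4.5000: 9.248485
  t * PV_t at t = 5.0000: 9.890370
  t * PV_t at t = 5.5000: 10.471036
  t * PV_t at t = 6.0000: 10.994176
  t * PV_t at t = 6.5000: 11.463289
  t * PV_t at t = 7.0000: 421.595289
Macaulay duration D = 515.809895 / 89.366798 = 5.771829
Modified duration = D / (1 + y/m) = 5.771829 / (1 + 0.039000) = 5.555177

Answer: Modified duration = 5.5552


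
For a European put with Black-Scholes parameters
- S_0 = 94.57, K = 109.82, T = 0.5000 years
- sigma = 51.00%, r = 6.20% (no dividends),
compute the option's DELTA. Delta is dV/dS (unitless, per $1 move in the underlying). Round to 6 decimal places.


Answer: Delta = -0.558943

Derivation:
d1 = -0.1482909980; d2 = -0.5089154564
phi(d1) = 0.3945798925; exp(-qT) = 1.0000000000; exp(-rT) = 0.9694755731
N(-d1) = 0.5589434403
Delta = -exp(-qT) * N(-d1) = -1.0000000000 * 0.5589434403 = -0.558943


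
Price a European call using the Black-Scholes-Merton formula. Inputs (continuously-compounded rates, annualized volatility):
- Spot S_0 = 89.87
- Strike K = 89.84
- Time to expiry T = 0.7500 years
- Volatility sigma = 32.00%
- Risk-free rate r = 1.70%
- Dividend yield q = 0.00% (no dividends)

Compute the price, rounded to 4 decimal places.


Answer: Price = 10.4348

Derivation:
d1 = (ln(S/K) + (r - q + 0.5*sigma^2) * T) / (sigma * sqrt(T)) = 0.18577642
d2 = d1 - sigma * sqrt(T) = -0.09135171
exp(-rT) = 0.98733094; exp(-qT) = 1.00000000
C = S_0 * exp(-qT) * N(d1) - K * exp(-rT) * N(d2)
N(d1) = 0.57368995; N(d2) = 0.46360657
C = 89.8700 * 1.00000000 * 0.57368995 - 89.8400 * 0.98733094 * 0.46360657 = 10.4348


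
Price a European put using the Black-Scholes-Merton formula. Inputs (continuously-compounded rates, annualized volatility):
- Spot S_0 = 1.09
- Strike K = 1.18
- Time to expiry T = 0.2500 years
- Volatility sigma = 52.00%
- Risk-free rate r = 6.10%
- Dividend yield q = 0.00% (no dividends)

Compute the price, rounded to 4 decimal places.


Answer: Price = 0.1560

Derivation:
d1 = (ln(S/K) + (r - q + 0.5*sigma^2) * T) / (sigma * sqrt(T)) = -0.11648747
d2 = d1 - sigma * sqrt(T) = -0.37648747
exp(-rT) = 0.98486569; exp(-qT) = 1.00000000
P = K * exp(-rT) * N(-d2) - S_0 * exp(-qT) * N(-d1)
N(-d1) = 0.54636689; N(-d2) = 0.64672274
P = 1.1800 * 0.98486569 * 0.64672274 - 1.0900 * 1.00000000 * 0.54636689 = 0.1560


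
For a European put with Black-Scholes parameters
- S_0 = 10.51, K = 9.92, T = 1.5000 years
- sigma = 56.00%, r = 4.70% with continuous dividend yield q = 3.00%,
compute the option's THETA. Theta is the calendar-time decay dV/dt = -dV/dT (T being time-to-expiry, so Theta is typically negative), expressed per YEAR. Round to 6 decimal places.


d1 = 0.4643449060; d2 = -0.2215122220
phi(d1) = 0.3581703281; exp(-qT) = 0.9559974818; exp(-rT) = 0.9319277395
Theta = -S*exp(-qT)*phi(d1)*sigma/(2*sqrt(T)) + r*K*exp(-rT)*N(-d2) - q*S*exp(-qT)*N(-d1)
N(-d1) = 0.3212003278; N(-d2) = 0.5876531894; sqrt(T) = 1.2247448714
Term 1 = -10.5100 * 0.9559974818 * 0.3581703281 * 0.5600 / (2 * 1.2247448714) = -0.8227378376
Term 2 = 0.0470 * 9.9200 * 0.9319277395 * 0.5876531894 = 0.2553364798
Term 3 = -0.0300 * 10.5100 * 0.9559974818 * 0.3212003278 = -0.0968181319
Theta = -0.8227378376 + (0.2553364798) + (-0.0968181319) = -0.664219

Answer: Theta = -0.664219


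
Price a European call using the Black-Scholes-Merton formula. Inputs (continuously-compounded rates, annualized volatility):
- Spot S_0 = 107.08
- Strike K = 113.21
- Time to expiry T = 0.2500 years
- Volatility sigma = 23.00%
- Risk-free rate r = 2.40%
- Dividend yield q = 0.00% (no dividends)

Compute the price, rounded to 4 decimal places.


Answer: Price = 2.7704

Derivation:
d1 = (ln(S/K) + (r - q + 0.5*sigma^2) * T) / (sigma * sqrt(T)) = -0.37439811
d2 = d1 - sigma * sqrt(T) = -0.48939811
exp(-rT) = 0.99401796; exp(-qT) = 1.00000000
C = S_0 * exp(-qT) * N(d1) - K * exp(-rT) * N(d2)
N(d1) = 0.35405408; N(d2) = 0.31227994
C = 107.0800 * 1.00000000 * 0.35405408 - 113.2100 * 0.99401796 * 0.31227994 = 2.7704
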